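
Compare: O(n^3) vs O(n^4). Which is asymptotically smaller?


cubic grows slower than quartic
O(n^3) is asymptotically smaller; O(n^4) grows faster


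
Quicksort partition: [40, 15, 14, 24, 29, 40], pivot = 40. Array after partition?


Elements <= 40 go left of pivot.
Result: [40, 15, 14, 24, 29, 40], pivot at index 5


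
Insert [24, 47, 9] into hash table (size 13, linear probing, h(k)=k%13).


Insertions: 24->slot 11; 47->slot 8; 9->slot 9
Table: [None, None, None, None, None, None, None, None, 47, 9, None, 24, None]


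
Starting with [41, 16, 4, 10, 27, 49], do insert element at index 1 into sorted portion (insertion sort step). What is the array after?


After one pass: [16, 41, 4, 10, 27, 49]


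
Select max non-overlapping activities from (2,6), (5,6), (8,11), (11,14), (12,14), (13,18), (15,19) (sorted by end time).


Greedy: pick earliest-ending, then skip overlaps.
Selected (4 activities): [(2, 6), (8, 11), (11, 14), (15, 19)]


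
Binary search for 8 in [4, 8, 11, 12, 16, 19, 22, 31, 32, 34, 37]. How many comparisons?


Search for 8:
[0,10] mid=5 arr[5]=19
[0,4] mid=2 arr[2]=11
[0,1] mid=0 arr[0]=4
[1,1] mid=1 arr[1]=8
Total: 4 comparisons


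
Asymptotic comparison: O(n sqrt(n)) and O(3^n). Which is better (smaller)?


n^1.5 grows slower than exponential (base 3)
O(n sqrt(n)) is asymptotically smaller; O(3^n) grows faster


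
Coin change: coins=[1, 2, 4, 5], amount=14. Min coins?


dp[0]=0; dp[i]=1+min(dp[i-c] for c in coins)
...dp[9]=2, dp[10]=2, dp[11]=3, dp[12]=3, dp[13]=3, dp[14]=3
Minimum coins for 14 = 3


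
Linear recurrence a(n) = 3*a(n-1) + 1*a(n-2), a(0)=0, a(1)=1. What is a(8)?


Build bottom-up:
...a(6)=360, a(7)=1189, a(8)=3*1189+1*360=3927


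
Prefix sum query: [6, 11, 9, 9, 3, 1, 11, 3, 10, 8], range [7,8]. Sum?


Prefix sums: [0, 6, 17, 26, 35, 38, 39, 50, 53, 63, 71]
Sum[7..8] = prefix[9] - prefix[7] = 63 - 50 = 13


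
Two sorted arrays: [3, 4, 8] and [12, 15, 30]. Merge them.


Compare heads, take smaller each step.
Merged: [3, 4, 8, 12, 15, 30]


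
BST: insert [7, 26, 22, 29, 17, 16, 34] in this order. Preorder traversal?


Root = 7; build tree by BST insertion.
Preorder traversal: [7, 26, 22, 17, 16, 29, 34]


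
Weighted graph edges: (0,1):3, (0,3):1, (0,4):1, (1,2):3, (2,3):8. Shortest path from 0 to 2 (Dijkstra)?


Dijkstra from 0:
Distances: {0: 0, 1: 3, 2: 6, 3: 1, 4: 1}
Shortest distance to 2 = 6, path = [0, 1, 2]


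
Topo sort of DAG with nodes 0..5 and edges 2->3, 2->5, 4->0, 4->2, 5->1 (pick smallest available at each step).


Kahn's algorithm, process smallest node first
Order: [4, 0, 2, 3, 5, 1]


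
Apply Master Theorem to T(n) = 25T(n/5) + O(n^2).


a=25, b=5, c=2. log_5(25)=2 = c=2. Case 2: O(n^c log n) = O(n^2 log n)
Complexity: O(n^2 log n)


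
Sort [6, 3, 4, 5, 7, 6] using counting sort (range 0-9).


Count array: [0, 0, 0, 1, 1, 1, 2, 1, 0, 0]
Reconstruct: [3, 4, 5, 6, 6, 7]


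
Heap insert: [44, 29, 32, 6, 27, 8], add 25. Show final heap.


Append 25: [44, 29, 32, 6, 27, 8, 25]
Bubble up: no swaps needed
Result: [44, 29, 32, 6, 27, 8, 25]


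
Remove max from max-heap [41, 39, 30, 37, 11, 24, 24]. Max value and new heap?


Max = 41
Replace root with last, heapify down
Resulting heap: [39, 37, 30, 24, 11, 24]


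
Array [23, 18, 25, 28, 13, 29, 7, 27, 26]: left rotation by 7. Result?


Left rotate by 7: [27, 26, 23, 18, 25, 28, 13, 29, 7]


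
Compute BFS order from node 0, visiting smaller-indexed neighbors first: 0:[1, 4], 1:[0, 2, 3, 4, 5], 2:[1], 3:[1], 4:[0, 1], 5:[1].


BFS queue: start with [0]
Visit order: [0, 1, 4, 2, 3, 5]


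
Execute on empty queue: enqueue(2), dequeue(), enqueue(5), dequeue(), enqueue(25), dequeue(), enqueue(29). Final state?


enqueue(2) -> [2]
dequeue() returns 2 -> []
enqueue(5) -> [5]
dequeue() returns 5 -> []
enqueue(25) -> [25]
dequeue() returns 25 -> []
enqueue(29) -> [29]
Final queue (front to back): [29]


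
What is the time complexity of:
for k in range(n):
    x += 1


Per nesting level: O(n) = O(n)
Complexity: O(n)


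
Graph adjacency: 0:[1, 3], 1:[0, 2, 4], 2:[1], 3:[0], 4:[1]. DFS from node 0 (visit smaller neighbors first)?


DFS stack-based: start with [0]
Visit order: [0, 1, 2, 4, 3]


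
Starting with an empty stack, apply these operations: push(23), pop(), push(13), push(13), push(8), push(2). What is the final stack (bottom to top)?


push(23) -> [23]
pop() returns 23 -> []
push(13) -> [13]
push(13) -> [13, 13]
push(8) -> [13, 13, 8]
push(2) -> [13, 13, 8, 2]
Final stack (bottom to top): [13, 13, 8, 2]


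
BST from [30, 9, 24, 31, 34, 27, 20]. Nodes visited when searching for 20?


BST root = 30
Search for 20: compare at each node
Path: [30, 9, 24, 20]


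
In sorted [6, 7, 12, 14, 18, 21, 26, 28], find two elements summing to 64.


Two pointers: lo=0, hi=7
No pair sums to 64


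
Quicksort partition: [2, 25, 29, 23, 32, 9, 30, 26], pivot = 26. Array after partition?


Elements <= 26 go left of pivot.
Result: [2, 25, 23, 9, 26, 29, 30, 32], pivot at index 4


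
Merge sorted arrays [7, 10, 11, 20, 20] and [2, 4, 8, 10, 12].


Compare heads, take smaller each step.
Merged: [2, 4, 7, 8, 10, 10, 11, 12, 20, 20]


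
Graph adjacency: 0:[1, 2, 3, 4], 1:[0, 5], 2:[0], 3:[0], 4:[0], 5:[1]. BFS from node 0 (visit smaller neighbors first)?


BFS queue: start with [0]
Visit order: [0, 1, 2, 3, 4, 5]


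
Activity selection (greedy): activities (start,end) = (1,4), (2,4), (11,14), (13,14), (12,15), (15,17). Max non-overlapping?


Greedy: pick earliest-ending, then skip overlaps.
Selected (3 activities): [(1, 4), (11, 14), (15, 17)]


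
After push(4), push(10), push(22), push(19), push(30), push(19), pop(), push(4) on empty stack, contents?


push(4) -> [4]
push(10) -> [4, 10]
push(22) -> [4, 10, 22]
push(19) -> [4, 10, 22, 19]
push(30) -> [4, 10, 22, 19, 30]
push(19) -> [4, 10, 22, 19, 30, 19]
pop() returns 19 -> [4, 10, 22, 19, 30]
push(4) -> [4, 10, 22, 19, 30, 4]
Final stack (bottom to top): [4, 10, 22, 19, 30, 4]


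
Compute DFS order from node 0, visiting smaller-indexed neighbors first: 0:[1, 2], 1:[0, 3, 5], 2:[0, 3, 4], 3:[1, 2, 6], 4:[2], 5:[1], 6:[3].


DFS stack-based: start with [0]
Visit order: [0, 1, 3, 2, 4, 6, 5]


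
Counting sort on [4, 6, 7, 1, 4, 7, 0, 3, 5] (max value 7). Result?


Count array: [1, 1, 0, 1, 2, 1, 1, 2]
Reconstruct: [0, 1, 3, 4, 4, 5, 6, 7, 7]


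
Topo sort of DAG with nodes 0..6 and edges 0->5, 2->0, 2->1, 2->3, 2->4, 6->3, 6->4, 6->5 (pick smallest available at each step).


Kahn's algorithm, process smallest node first
Order: [2, 0, 1, 6, 3, 4, 5]


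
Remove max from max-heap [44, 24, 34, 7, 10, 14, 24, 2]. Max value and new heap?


Max = 44
Replace root with last, heapify down
Resulting heap: [34, 24, 24, 7, 10, 14, 2]


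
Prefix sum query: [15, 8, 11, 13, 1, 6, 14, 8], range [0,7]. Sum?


Prefix sums: [0, 15, 23, 34, 47, 48, 54, 68, 76]
Sum[0..7] = prefix[8] - prefix[0] = 76 - 0 = 76


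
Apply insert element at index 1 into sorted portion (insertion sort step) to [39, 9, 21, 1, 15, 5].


After one pass: [9, 39, 21, 1, 15, 5]


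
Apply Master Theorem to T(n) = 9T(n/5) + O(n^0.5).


a=9, b=5, c=0.5. log_5(9)=1.365 > c=0.5. Case 1: O(n^log_b(a)) = O(n^1.365)
Complexity: O(n^1.365)


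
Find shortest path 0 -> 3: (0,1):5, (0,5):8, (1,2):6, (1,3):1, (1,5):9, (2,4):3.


Dijkstra from 0:
Distances: {0: 0, 1: 5, 2: 11, 3: 6, 4: 14, 5: 8}
Shortest distance to 3 = 6, path = [0, 1, 3]


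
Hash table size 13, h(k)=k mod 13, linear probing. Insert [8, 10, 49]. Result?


Insertions: 8->slot 8; 10->slot 10; 49->slot 11
Table: [None, None, None, None, None, None, None, None, 8, None, 10, 49, None]


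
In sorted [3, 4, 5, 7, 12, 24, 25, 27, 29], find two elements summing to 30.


Two pointers: lo=0, hi=8
Found pair: (3, 27) summing to 30


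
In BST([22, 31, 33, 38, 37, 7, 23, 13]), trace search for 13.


BST root = 22
Search for 13: compare at each node
Path: [22, 7, 13]


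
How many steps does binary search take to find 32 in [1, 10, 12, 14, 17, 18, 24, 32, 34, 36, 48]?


Search for 32:
[0,10] mid=5 arr[5]=18
[6,10] mid=8 arr[8]=34
[6,7] mid=6 arr[6]=24
[7,7] mid=7 arr[7]=32
Total: 4 comparisons


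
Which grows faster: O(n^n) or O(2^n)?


exponential grows slower than n^n
O(2^n) is asymptotically smaller; O(n^n) grows faster


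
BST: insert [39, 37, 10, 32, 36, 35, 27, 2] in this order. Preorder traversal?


Root = 39; build tree by BST insertion.
Preorder traversal: [39, 37, 10, 2, 32, 27, 36, 35]


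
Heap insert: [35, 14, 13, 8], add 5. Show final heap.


Append 5: [35, 14, 13, 8, 5]
Bubble up: no swaps needed
Result: [35, 14, 13, 8, 5]


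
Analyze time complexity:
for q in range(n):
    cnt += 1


Per nesting level: O(n) = O(n)
Complexity: O(n)


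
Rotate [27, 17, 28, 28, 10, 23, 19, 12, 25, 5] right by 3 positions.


Right rotate by 3: [12, 25, 5, 27, 17, 28, 28, 10, 23, 19]


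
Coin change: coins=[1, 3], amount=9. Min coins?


dp[0]=0; dp[i]=1+min(dp[i-c] for c in coins)
...dp[4]=2, dp[5]=3, dp[6]=2, dp[7]=3, dp[8]=4, dp[9]=3
Minimum coins for 9 = 3


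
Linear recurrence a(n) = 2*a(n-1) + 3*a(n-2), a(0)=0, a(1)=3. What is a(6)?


Build bottom-up:
...a(4)=60, a(5)=183, a(6)=2*183+3*60=546


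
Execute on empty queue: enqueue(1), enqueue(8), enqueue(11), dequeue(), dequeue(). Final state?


enqueue(1) -> [1]
enqueue(8) -> [1, 8]
enqueue(11) -> [1, 8, 11]
dequeue() returns 1 -> [8, 11]
dequeue() returns 8 -> [11]
Final queue (front to back): [11]


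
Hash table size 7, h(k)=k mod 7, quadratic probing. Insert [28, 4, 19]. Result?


Insertions: 28->slot 0; 4->slot 4; 19->slot 5
Table: [28, None, None, None, 4, 19, None]


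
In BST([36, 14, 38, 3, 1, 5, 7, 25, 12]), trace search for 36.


BST root = 36
Search for 36: compare at each node
Path: [36]


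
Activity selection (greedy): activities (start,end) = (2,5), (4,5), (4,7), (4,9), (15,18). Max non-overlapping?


Greedy: pick earliest-ending, then skip overlaps.
Selected (2 activities): [(2, 5), (15, 18)]


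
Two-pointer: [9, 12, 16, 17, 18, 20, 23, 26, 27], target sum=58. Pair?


Two pointers: lo=0, hi=8
No pair sums to 58


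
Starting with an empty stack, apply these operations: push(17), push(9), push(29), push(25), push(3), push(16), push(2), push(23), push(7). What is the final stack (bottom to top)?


push(17) -> [17]
push(9) -> [17, 9]
push(29) -> [17, 9, 29]
push(25) -> [17, 9, 29, 25]
push(3) -> [17, 9, 29, 25, 3]
push(16) -> [17, 9, 29, 25, 3, 16]
push(2) -> [17, 9, 29, 25, 3, 16, 2]
push(23) -> [17, 9, 29, 25, 3, 16, 2, 23]
push(7) -> [17, 9, 29, 25, 3, 16, 2, 23, 7]
Final stack (bottom to top): [17, 9, 29, 25, 3, 16, 2, 23, 7]


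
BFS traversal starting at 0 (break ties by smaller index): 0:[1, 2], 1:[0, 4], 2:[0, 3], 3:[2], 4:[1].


BFS queue: start with [0]
Visit order: [0, 1, 2, 4, 3]


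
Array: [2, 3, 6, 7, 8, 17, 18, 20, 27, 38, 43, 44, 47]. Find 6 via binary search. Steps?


Search for 6:
[0,12] mid=6 arr[6]=18
[0,5] mid=2 arr[2]=6
Total: 2 comparisons


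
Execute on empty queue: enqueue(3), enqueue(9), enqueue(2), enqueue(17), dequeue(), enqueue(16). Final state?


enqueue(3) -> [3]
enqueue(9) -> [3, 9]
enqueue(2) -> [3, 9, 2]
enqueue(17) -> [3, 9, 2, 17]
dequeue() returns 3 -> [9, 2, 17]
enqueue(16) -> [9, 2, 17, 16]
Final queue (front to back): [9, 2, 17, 16]


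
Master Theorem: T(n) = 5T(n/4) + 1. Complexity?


a=5, b=4, c=0. log_4(5)=1.161 > c=0. Case 1: O(n^log_b(a)) = O(n^1.161)
Complexity: O(n^1.161)


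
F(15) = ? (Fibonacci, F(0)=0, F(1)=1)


F(n)=F(n-1)+F(n-2)
...F(13)=233, F(14)=377, F(15)=610


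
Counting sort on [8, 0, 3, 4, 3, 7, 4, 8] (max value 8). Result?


Count array: [1, 0, 0, 2, 2, 0, 0, 1, 2]
Reconstruct: [0, 3, 3, 4, 4, 7, 8, 8]


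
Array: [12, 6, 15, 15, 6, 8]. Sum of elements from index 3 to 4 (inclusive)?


Prefix sums: [0, 12, 18, 33, 48, 54, 62]
Sum[3..4] = prefix[5] - prefix[3] = 54 - 33 = 21


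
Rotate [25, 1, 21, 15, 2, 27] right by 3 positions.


Right rotate by 3: [15, 2, 27, 25, 1, 21]


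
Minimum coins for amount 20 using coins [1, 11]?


dp[0]=0; dp[i]=1+min(dp[i-c] for c in coins)
...dp[15]=5, dp[16]=6, dp[17]=7, dp[18]=8, dp[19]=9, dp[20]=10
Minimum coins for 20 = 10


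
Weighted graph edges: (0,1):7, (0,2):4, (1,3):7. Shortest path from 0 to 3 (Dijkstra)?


Dijkstra from 0:
Distances: {0: 0, 1: 7, 2: 4, 3: 14}
Shortest distance to 3 = 14, path = [0, 1, 3]


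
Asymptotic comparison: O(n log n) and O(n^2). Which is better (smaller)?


linearithmic grows slower than quadratic
O(n log n) is asymptotically smaller; O(n^2) grows faster


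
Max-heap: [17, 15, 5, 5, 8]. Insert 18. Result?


Append 18: [17, 15, 5, 5, 8, 18]
Bubble up: swap idx 5(18) with idx 2(5); swap idx 2(18) with idx 0(17)
Result: [18, 15, 17, 5, 8, 5]


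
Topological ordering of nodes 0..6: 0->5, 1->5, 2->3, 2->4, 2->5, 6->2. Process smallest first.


Kahn's algorithm, process smallest node first
Order: [0, 1, 6, 2, 3, 4, 5]


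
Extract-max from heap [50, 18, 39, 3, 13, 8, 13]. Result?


Max = 50
Replace root with last, heapify down
Resulting heap: [39, 18, 13, 3, 13, 8]


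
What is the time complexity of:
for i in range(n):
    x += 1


Per nesting level: O(n) = O(n)
Complexity: O(n)


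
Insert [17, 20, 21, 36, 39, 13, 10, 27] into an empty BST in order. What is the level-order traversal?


Root = 17; build tree by BST insertion.
Level-Order traversal: [17, 13, 20, 10, 21, 36, 27, 39]


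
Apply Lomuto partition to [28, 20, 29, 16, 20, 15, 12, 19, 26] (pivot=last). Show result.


Elements <= 26 go left of pivot.
Result: [20, 16, 20, 15, 12, 19, 26, 28, 29], pivot at index 6


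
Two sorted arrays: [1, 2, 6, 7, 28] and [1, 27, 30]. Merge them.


Compare heads, take smaller each step.
Merged: [1, 1, 2, 6, 7, 27, 28, 30]


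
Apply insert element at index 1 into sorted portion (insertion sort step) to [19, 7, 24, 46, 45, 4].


After one pass: [7, 19, 24, 46, 45, 4]


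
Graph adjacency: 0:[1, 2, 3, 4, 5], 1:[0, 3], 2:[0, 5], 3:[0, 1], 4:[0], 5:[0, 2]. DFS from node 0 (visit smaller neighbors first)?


DFS stack-based: start with [0]
Visit order: [0, 1, 3, 2, 5, 4]


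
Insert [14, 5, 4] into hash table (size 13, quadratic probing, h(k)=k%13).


Insertions: 14->slot 1; 5->slot 5; 4->slot 4
Table: [None, 14, None, None, 4, 5, None, None, None, None, None, None, None]


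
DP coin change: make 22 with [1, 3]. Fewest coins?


dp[0]=0; dp[i]=1+min(dp[i-c] for c in coins)
...dp[17]=7, dp[18]=6, dp[19]=7, dp[20]=8, dp[21]=7, dp[22]=8
Minimum coins for 22 = 8


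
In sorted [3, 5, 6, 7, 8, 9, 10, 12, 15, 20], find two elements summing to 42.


Two pointers: lo=0, hi=9
No pair sums to 42


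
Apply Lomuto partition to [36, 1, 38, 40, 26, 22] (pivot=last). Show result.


Elements <= 22 go left of pivot.
Result: [1, 22, 38, 40, 26, 36], pivot at index 1


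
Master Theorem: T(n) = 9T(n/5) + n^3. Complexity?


a=9, b=5, c=3. log_5(9)=1.365 < c=3. Case 3: O(n^c) = O(n^3)
Complexity: O(n^3)


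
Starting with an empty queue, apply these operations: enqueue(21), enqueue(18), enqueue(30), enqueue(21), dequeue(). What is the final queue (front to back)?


enqueue(21) -> [21]
enqueue(18) -> [21, 18]
enqueue(30) -> [21, 18, 30]
enqueue(21) -> [21, 18, 30, 21]
dequeue() returns 21 -> [18, 30, 21]
Final queue (front to back): [18, 30, 21]


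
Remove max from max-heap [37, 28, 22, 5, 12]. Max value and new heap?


Max = 37
Replace root with last, heapify down
Resulting heap: [28, 12, 22, 5]


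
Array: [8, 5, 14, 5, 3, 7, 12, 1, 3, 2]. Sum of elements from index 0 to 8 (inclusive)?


Prefix sums: [0, 8, 13, 27, 32, 35, 42, 54, 55, 58, 60]
Sum[0..8] = prefix[9] - prefix[0] = 58 - 0 = 58


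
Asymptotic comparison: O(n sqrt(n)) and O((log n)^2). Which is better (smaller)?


polylogarithmic grows slower than n^1.5
O((log n)^2) is asymptotically smaller; O(n sqrt(n)) grows faster


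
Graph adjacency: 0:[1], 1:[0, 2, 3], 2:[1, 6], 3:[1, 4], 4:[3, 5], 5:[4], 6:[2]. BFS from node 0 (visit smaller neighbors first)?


BFS queue: start with [0]
Visit order: [0, 1, 2, 3, 6, 4, 5]


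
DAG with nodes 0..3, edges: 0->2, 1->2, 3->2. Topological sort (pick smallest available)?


Kahn's algorithm, process smallest node first
Order: [0, 1, 3, 2]


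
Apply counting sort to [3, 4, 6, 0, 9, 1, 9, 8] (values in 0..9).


Count array: [1, 1, 0, 1, 1, 0, 1, 0, 1, 2]
Reconstruct: [0, 1, 3, 4, 6, 8, 9, 9]


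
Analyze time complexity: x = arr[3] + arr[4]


Analysis: constant-time operation, no loop
Complexity: O(1)


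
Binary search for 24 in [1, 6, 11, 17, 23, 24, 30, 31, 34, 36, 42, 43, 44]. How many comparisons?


Search for 24:
[0,12] mid=6 arr[6]=30
[0,5] mid=2 arr[2]=11
[3,5] mid=4 arr[4]=23
[5,5] mid=5 arr[5]=24
Total: 4 comparisons


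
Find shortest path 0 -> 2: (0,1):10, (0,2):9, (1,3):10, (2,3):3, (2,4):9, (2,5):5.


Dijkstra from 0:
Distances: {0: 0, 1: 10, 2: 9, 3: 12, 4: 18, 5: 14}
Shortest distance to 2 = 9, path = [0, 2]


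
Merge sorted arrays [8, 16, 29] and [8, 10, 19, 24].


Compare heads, take smaller each step.
Merged: [8, 8, 10, 16, 19, 24, 29]


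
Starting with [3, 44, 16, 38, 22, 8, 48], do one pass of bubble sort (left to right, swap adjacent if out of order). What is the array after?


After one pass: [3, 16, 38, 22, 8, 44, 48]


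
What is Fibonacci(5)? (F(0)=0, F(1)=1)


F(n)=F(n-1)+F(n-2)
...F(3)=2, F(4)=3, F(5)=5


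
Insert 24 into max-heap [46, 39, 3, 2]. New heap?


Append 24: [46, 39, 3, 2, 24]
Bubble up: no swaps needed
Result: [46, 39, 3, 2, 24]


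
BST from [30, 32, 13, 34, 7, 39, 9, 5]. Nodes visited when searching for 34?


BST root = 30
Search for 34: compare at each node
Path: [30, 32, 34]


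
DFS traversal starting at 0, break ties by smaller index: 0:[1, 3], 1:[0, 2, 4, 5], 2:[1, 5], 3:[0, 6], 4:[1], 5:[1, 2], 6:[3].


DFS stack-based: start with [0]
Visit order: [0, 1, 2, 5, 4, 3, 6]


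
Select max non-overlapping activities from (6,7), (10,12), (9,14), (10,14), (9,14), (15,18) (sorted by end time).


Greedy: pick earliest-ending, then skip overlaps.
Selected (3 activities): [(6, 7), (10, 12), (15, 18)]


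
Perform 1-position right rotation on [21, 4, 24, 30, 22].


Right rotate by 1: [22, 21, 4, 24, 30]


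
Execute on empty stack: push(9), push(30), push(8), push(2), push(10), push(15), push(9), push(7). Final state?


push(9) -> [9]
push(30) -> [9, 30]
push(8) -> [9, 30, 8]
push(2) -> [9, 30, 8, 2]
push(10) -> [9, 30, 8, 2, 10]
push(15) -> [9, 30, 8, 2, 10, 15]
push(9) -> [9, 30, 8, 2, 10, 15, 9]
push(7) -> [9, 30, 8, 2, 10, 15, 9, 7]
Final stack (bottom to top): [9, 30, 8, 2, 10, 15, 9, 7]


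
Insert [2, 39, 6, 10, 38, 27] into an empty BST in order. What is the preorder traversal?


Root = 2; build tree by BST insertion.
Preorder traversal: [2, 39, 6, 10, 38, 27]


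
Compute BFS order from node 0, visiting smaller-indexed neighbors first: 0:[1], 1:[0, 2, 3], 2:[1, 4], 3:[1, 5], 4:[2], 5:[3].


BFS queue: start with [0]
Visit order: [0, 1, 2, 3, 4, 5]


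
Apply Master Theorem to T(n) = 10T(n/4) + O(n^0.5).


a=10, b=4, c=0.5. log_4(10)=1.661 > c=0.5. Case 1: O(n^log_b(a)) = O(n^1.661)
Complexity: O(n^1.661)


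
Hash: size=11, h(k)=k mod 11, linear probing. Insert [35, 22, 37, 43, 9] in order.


Insertions: 35->slot 2; 22->slot 0; 37->slot 4; 43->slot 10; 9->slot 9
Table: [22, None, 35, None, 37, None, None, None, None, 9, 43]


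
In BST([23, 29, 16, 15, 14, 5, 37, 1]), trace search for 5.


BST root = 23
Search for 5: compare at each node
Path: [23, 16, 15, 14, 5]


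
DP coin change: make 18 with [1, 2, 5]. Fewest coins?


dp[0]=0; dp[i]=1+min(dp[i-c] for c in coins)
...dp[13]=4, dp[14]=4, dp[15]=3, dp[16]=4, dp[17]=4, dp[18]=5
Minimum coins for 18 = 5


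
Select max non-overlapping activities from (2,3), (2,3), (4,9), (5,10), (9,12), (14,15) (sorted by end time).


Greedy: pick earliest-ending, then skip overlaps.
Selected (4 activities): [(2, 3), (4, 9), (9, 12), (14, 15)]


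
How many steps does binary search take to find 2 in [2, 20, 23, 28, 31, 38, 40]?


Search for 2:
[0,6] mid=3 arr[3]=28
[0,2] mid=1 arr[1]=20
[0,0] mid=0 arr[0]=2
Total: 3 comparisons


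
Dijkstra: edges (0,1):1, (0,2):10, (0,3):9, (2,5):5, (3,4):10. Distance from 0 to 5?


Dijkstra from 0:
Distances: {0: 0, 1: 1, 2: 10, 3: 9, 4: 19, 5: 15}
Shortest distance to 5 = 15, path = [0, 2, 5]


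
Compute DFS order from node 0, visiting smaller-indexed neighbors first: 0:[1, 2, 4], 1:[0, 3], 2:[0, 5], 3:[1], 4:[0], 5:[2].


DFS stack-based: start with [0]
Visit order: [0, 1, 3, 2, 5, 4]


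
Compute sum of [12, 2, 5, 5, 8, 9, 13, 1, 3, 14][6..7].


Prefix sums: [0, 12, 14, 19, 24, 32, 41, 54, 55, 58, 72]
Sum[6..7] = prefix[8] - prefix[6] = 55 - 41 = 14


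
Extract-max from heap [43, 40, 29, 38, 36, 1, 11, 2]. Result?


Max = 43
Replace root with last, heapify down
Resulting heap: [40, 38, 29, 2, 36, 1, 11]


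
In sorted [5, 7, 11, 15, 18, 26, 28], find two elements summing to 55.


Two pointers: lo=0, hi=6
No pair sums to 55


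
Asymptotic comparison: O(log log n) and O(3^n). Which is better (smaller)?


double-logarithmic grows slower than exponential (base 3)
O(log log n) is asymptotically smaller; O(3^n) grows faster


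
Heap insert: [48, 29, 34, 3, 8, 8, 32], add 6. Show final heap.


Append 6: [48, 29, 34, 3, 8, 8, 32, 6]
Bubble up: swap idx 7(6) with idx 3(3)
Result: [48, 29, 34, 6, 8, 8, 32, 3]


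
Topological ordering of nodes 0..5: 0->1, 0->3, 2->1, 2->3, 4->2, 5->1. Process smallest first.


Kahn's algorithm, process smallest node first
Order: [0, 4, 2, 3, 5, 1]


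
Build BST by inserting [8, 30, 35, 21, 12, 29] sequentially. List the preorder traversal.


Root = 8; build tree by BST insertion.
Preorder traversal: [8, 30, 21, 12, 29, 35]


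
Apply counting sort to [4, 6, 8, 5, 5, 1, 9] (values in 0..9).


Count array: [0, 1, 0, 0, 1, 2, 1, 0, 1, 1]
Reconstruct: [1, 4, 5, 5, 6, 8, 9]


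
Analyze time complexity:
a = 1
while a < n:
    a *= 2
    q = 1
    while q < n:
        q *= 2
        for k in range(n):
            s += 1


Per nesting level: O(log n) * O(log n) * O(n) = O(n (log n)^2)
Complexity: O(n (log n)^2)


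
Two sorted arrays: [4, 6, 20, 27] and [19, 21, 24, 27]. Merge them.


Compare heads, take smaller each step.
Merged: [4, 6, 19, 20, 21, 24, 27, 27]


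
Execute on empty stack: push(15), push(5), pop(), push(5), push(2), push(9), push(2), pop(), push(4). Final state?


push(15) -> [15]
push(5) -> [15, 5]
pop() returns 5 -> [15]
push(5) -> [15, 5]
push(2) -> [15, 5, 2]
push(9) -> [15, 5, 2, 9]
push(2) -> [15, 5, 2, 9, 2]
pop() returns 2 -> [15, 5, 2, 9]
push(4) -> [15, 5, 2, 9, 4]
Final stack (bottom to top): [15, 5, 2, 9, 4]


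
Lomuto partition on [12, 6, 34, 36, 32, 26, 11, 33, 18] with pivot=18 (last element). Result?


Elements <= 18 go left of pivot.
Result: [12, 6, 11, 18, 32, 26, 34, 33, 36], pivot at index 3


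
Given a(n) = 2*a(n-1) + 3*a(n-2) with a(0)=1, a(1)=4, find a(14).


Build bottom-up:
...a(12)=664301, a(13)=1992904, a(14)=2*1992904+3*664301=5978711


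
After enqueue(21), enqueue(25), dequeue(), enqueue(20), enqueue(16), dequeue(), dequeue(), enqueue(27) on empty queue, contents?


enqueue(21) -> [21]
enqueue(25) -> [21, 25]
dequeue() returns 21 -> [25]
enqueue(20) -> [25, 20]
enqueue(16) -> [25, 20, 16]
dequeue() returns 25 -> [20, 16]
dequeue() returns 20 -> [16]
enqueue(27) -> [16, 27]
Final queue (front to back): [16, 27]


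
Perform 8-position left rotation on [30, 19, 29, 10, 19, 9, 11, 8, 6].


Left rotate by 8: [6, 30, 19, 29, 10, 19, 9, 11, 8]


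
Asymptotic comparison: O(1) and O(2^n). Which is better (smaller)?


constant grows slower than exponential
O(1) is asymptotically smaller; O(2^n) grows faster


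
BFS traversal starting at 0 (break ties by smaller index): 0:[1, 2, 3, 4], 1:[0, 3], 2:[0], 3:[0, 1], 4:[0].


BFS queue: start with [0]
Visit order: [0, 1, 2, 3, 4]


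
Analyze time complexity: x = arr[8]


Analysis: constant-time operation, no loop
Complexity: O(1)


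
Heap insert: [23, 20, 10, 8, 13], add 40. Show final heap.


Append 40: [23, 20, 10, 8, 13, 40]
Bubble up: swap idx 5(40) with idx 2(10); swap idx 2(40) with idx 0(23)
Result: [40, 20, 23, 8, 13, 10]


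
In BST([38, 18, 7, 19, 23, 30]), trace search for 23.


BST root = 38
Search for 23: compare at each node
Path: [38, 18, 19, 23]


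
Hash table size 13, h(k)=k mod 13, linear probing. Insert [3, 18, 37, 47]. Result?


Insertions: 3->slot 3; 18->slot 5; 37->slot 11; 47->slot 8
Table: [None, None, None, 3, None, 18, None, None, 47, None, None, 37, None]


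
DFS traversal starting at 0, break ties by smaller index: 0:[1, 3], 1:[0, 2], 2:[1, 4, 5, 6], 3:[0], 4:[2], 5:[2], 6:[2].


DFS stack-based: start with [0]
Visit order: [0, 1, 2, 4, 5, 6, 3]


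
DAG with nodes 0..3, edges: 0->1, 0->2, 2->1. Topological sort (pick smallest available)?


Kahn's algorithm, process smallest node first
Order: [0, 2, 1, 3]


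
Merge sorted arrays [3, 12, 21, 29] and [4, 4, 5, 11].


Compare heads, take smaller each step.
Merged: [3, 4, 4, 5, 11, 12, 21, 29]


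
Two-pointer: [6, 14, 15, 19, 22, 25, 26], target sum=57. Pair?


Two pointers: lo=0, hi=6
No pair sums to 57


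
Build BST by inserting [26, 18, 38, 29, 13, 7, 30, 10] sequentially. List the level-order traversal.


Root = 26; build tree by BST insertion.
Level-Order traversal: [26, 18, 38, 13, 29, 7, 30, 10]


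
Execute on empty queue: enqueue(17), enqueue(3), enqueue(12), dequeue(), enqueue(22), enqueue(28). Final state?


enqueue(17) -> [17]
enqueue(3) -> [17, 3]
enqueue(12) -> [17, 3, 12]
dequeue() returns 17 -> [3, 12]
enqueue(22) -> [3, 12, 22]
enqueue(28) -> [3, 12, 22, 28]
Final queue (front to back): [3, 12, 22, 28]


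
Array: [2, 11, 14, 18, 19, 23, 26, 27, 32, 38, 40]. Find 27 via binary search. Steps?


Search for 27:
[0,10] mid=5 arr[5]=23
[6,10] mid=8 arr[8]=32
[6,7] mid=6 arr[6]=26
[7,7] mid=7 arr[7]=27
Total: 4 comparisons


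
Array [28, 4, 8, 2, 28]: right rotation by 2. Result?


Right rotate by 2: [2, 28, 28, 4, 8]


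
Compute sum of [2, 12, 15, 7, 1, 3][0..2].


Prefix sums: [0, 2, 14, 29, 36, 37, 40]
Sum[0..2] = prefix[3] - prefix[0] = 29 - 0 = 29


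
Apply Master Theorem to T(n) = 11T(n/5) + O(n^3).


a=11, b=5, c=3. log_5(11)=1.490 < c=3. Case 3: O(n^c) = O(n^3)
Complexity: O(n^3)


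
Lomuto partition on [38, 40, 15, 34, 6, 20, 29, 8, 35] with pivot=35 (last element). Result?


Elements <= 35 go left of pivot.
Result: [15, 34, 6, 20, 29, 8, 35, 40, 38], pivot at index 6


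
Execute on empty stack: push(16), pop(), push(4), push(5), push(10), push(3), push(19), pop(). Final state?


push(16) -> [16]
pop() returns 16 -> []
push(4) -> [4]
push(5) -> [4, 5]
push(10) -> [4, 5, 10]
push(3) -> [4, 5, 10, 3]
push(19) -> [4, 5, 10, 3, 19]
pop() returns 19 -> [4, 5, 10, 3]
Final stack (bottom to top): [4, 5, 10, 3]


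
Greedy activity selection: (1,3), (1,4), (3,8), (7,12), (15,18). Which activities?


Greedy: pick earliest-ending, then skip overlaps.
Selected (3 activities): [(1, 3), (3, 8), (15, 18)]


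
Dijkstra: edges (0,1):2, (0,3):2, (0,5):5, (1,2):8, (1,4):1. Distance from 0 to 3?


Dijkstra from 0:
Distances: {0: 0, 1: 2, 2: 10, 3: 2, 4: 3, 5: 5}
Shortest distance to 3 = 2, path = [0, 3]


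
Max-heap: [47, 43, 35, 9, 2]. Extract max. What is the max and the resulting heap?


Max = 47
Replace root with last, heapify down
Resulting heap: [43, 9, 35, 2]


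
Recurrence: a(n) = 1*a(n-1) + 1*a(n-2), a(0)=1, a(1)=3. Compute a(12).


Build bottom-up:
...a(10)=199, a(11)=322, a(12)=1*322+1*199=521


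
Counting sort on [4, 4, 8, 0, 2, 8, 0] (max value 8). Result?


Count array: [2, 0, 1, 0, 2, 0, 0, 0, 2]
Reconstruct: [0, 0, 2, 4, 4, 8, 8]


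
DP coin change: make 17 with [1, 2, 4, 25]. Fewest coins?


dp[0]=0; dp[i]=1+min(dp[i-c] for c in coins)
...dp[12]=3, dp[13]=4, dp[14]=4, dp[15]=5, dp[16]=4, dp[17]=5
Minimum coins for 17 = 5


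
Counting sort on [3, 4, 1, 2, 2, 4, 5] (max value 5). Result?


Count array: [0, 1, 2, 1, 2, 1]
Reconstruct: [1, 2, 2, 3, 4, 4, 5]


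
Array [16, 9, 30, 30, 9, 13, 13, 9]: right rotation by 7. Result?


Right rotate by 7: [9, 30, 30, 9, 13, 13, 9, 16]


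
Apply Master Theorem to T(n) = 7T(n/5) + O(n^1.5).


a=7, b=5, c=1.5. log_5(7)=1.209 < c=1.5. Case 3: O(n^c) = O(n^1.500)
Complexity: O(n^1.500)


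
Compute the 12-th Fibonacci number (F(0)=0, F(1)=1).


F(n)=F(n-1)+F(n-2)
...F(10)=55, F(11)=89, F(12)=144


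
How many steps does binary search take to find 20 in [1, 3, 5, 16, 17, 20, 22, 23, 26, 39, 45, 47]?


Search for 20:
[0,11] mid=5 arr[5]=20
Total: 1 comparisons


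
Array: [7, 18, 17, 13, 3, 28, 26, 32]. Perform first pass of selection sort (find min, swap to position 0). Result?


After one pass: [3, 18, 17, 13, 7, 28, 26, 32]


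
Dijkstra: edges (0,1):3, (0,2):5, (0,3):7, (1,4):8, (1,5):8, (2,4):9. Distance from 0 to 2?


Dijkstra from 0:
Distances: {0: 0, 1: 3, 2: 5, 3: 7, 4: 11, 5: 11}
Shortest distance to 2 = 5, path = [0, 2]


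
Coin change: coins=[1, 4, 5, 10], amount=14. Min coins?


dp[0]=0; dp[i]=1+min(dp[i-c] for c in coins)
...dp[9]=2, dp[10]=1, dp[11]=2, dp[12]=3, dp[13]=3, dp[14]=2
Minimum coins for 14 = 2


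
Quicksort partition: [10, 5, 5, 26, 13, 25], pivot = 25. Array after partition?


Elements <= 25 go left of pivot.
Result: [10, 5, 5, 13, 25, 26], pivot at index 4


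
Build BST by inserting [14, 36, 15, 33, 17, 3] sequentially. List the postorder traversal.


Root = 14; build tree by BST insertion.
Postorder traversal: [3, 17, 33, 15, 36, 14]


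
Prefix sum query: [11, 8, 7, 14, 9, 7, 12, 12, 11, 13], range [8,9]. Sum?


Prefix sums: [0, 11, 19, 26, 40, 49, 56, 68, 80, 91, 104]
Sum[8..9] = prefix[10] - prefix[8] = 104 - 80 = 24


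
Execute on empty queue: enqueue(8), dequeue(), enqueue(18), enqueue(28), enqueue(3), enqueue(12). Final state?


enqueue(8) -> [8]
dequeue() returns 8 -> []
enqueue(18) -> [18]
enqueue(28) -> [18, 28]
enqueue(3) -> [18, 28, 3]
enqueue(12) -> [18, 28, 3, 12]
Final queue (front to back): [18, 28, 3, 12]


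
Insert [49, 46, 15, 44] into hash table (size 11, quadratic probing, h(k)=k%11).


Insertions: 49->slot 5; 46->slot 2; 15->slot 4; 44->slot 0
Table: [44, None, 46, None, 15, 49, None, None, None, None, None]


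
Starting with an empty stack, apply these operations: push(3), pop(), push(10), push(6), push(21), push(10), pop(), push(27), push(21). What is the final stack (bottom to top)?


push(3) -> [3]
pop() returns 3 -> []
push(10) -> [10]
push(6) -> [10, 6]
push(21) -> [10, 6, 21]
push(10) -> [10, 6, 21, 10]
pop() returns 10 -> [10, 6, 21]
push(27) -> [10, 6, 21, 27]
push(21) -> [10, 6, 21, 27, 21]
Final stack (bottom to top): [10, 6, 21, 27, 21]


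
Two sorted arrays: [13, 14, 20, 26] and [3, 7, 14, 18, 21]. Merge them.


Compare heads, take smaller each step.
Merged: [3, 7, 13, 14, 14, 18, 20, 21, 26]


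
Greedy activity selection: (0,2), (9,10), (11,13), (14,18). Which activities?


Greedy: pick earliest-ending, then skip overlaps.
Selected (4 activities): [(0, 2), (9, 10), (11, 13), (14, 18)]


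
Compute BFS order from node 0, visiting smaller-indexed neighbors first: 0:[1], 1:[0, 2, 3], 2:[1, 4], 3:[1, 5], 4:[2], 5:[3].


BFS queue: start with [0]
Visit order: [0, 1, 2, 3, 4, 5]


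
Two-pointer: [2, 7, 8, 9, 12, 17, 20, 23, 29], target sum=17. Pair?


Two pointers: lo=0, hi=8
Found pair: (8, 9) summing to 17


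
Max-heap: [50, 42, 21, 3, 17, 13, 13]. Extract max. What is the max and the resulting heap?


Max = 50
Replace root with last, heapify down
Resulting heap: [42, 17, 21, 3, 13, 13]


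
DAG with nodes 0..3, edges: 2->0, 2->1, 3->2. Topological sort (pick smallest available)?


Kahn's algorithm, process smallest node first
Order: [3, 2, 0, 1]


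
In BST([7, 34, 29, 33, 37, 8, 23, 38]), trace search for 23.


BST root = 7
Search for 23: compare at each node
Path: [7, 34, 29, 8, 23]


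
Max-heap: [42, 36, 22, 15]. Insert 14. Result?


Append 14: [42, 36, 22, 15, 14]
Bubble up: no swaps needed
Result: [42, 36, 22, 15, 14]


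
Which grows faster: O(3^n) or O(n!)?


exponential (base 3) grows slower than factorial
O(3^n) is asymptotically smaller; O(n!) grows faster


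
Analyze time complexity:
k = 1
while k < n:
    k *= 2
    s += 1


Per nesting level: O(log n) = O(log n)
Complexity: O(log n)


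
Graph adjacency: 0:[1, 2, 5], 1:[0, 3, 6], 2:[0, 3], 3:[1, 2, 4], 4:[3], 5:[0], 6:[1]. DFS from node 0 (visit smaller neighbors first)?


DFS stack-based: start with [0]
Visit order: [0, 1, 3, 2, 4, 6, 5]


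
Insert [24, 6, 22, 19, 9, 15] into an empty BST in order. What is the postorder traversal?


Root = 24; build tree by BST insertion.
Postorder traversal: [15, 9, 19, 22, 6, 24]


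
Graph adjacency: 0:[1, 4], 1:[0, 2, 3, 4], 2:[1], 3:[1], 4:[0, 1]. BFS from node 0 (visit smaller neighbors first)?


BFS queue: start with [0]
Visit order: [0, 1, 4, 2, 3]


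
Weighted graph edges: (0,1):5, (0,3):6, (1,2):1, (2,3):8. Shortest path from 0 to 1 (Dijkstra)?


Dijkstra from 0:
Distances: {0: 0, 1: 5, 2: 6, 3: 6}
Shortest distance to 1 = 5, path = [0, 1]


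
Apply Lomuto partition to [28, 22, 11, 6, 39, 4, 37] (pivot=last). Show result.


Elements <= 37 go left of pivot.
Result: [28, 22, 11, 6, 4, 37, 39], pivot at index 5


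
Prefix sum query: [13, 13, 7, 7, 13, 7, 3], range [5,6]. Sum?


Prefix sums: [0, 13, 26, 33, 40, 53, 60, 63]
Sum[5..6] = prefix[7] - prefix[5] = 63 - 53 = 10


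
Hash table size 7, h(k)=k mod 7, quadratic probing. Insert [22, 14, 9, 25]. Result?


Insertions: 22->slot 1; 14->slot 0; 9->slot 2; 25->slot 4
Table: [14, 22, 9, None, 25, None, None]


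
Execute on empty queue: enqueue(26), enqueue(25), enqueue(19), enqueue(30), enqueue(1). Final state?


enqueue(26) -> [26]
enqueue(25) -> [26, 25]
enqueue(19) -> [26, 25, 19]
enqueue(30) -> [26, 25, 19, 30]
enqueue(1) -> [26, 25, 19, 30, 1]
Final queue (front to back): [26, 25, 19, 30, 1]


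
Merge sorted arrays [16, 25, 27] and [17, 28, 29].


Compare heads, take smaller each step.
Merged: [16, 17, 25, 27, 28, 29]


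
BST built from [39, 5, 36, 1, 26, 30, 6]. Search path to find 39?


BST root = 39
Search for 39: compare at each node
Path: [39]


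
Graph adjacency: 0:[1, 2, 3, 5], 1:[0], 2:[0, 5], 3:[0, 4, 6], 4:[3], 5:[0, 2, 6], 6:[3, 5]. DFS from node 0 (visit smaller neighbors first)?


DFS stack-based: start with [0]
Visit order: [0, 1, 2, 5, 6, 3, 4]


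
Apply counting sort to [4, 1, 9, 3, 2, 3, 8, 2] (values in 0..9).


Count array: [0, 1, 2, 2, 1, 0, 0, 0, 1, 1]
Reconstruct: [1, 2, 2, 3, 3, 4, 8, 9]


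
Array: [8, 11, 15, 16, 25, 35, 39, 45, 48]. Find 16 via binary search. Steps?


Search for 16:
[0,8] mid=4 arr[4]=25
[0,3] mid=1 arr[1]=11
[2,3] mid=2 arr[2]=15
[3,3] mid=3 arr[3]=16
Total: 4 comparisons


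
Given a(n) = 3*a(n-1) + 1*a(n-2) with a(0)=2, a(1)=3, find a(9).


Build bottom-up:
...a(7)=4287, a(8)=14159, a(9)=3*14159+1*4287=46764


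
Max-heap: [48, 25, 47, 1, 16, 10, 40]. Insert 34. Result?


Append 34: [48, 25, 47, 1, 16, 10, 40, 34]
Bubble up: swap idx 7(34) with idx 3(1); swap idx 3(34) with idx 1(25)
Result: [48, 34, 47, 25, 16, 10, 40, 1]


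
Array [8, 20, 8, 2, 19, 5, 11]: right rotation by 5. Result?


Right rotate by 5: [8, 2, 19, 5, 11, 8, 20]


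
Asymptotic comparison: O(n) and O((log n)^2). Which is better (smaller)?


polylogarithmic grows slower than linear
O((log n)^2) is asymptotically smaller; O(n) grows faster


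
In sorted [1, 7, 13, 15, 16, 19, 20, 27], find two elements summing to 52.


Two pointers: lo=0, hi=7
No pair sums to 52


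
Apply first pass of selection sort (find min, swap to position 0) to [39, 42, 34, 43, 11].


After one pass: [11, 42, 34, 43, 39]


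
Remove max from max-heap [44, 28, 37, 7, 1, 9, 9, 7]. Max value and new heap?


Max = 44
Replace root with last, heapify down
Resulting heap: [37, 28, 9, 7, 1, 7, 9]


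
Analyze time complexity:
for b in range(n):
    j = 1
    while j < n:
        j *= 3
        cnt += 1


Per nesting level: O(n) * O(log n) = O(n log n)
Complexity: O(n log n)


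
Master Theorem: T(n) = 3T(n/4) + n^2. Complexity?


a=3, b=4, c=2. log_4(3)=0.792 < c=2. Case 3: O(n^c) = O(n^2)
Complexity: O(n^2)


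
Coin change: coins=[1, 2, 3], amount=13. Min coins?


dp[0]=0; dp[i]=1+min(dp[i-c] for c in coins)
...dp[8]=3, dp[9]=3, dp[10]=4, dp[11]=4, dp[12]=4, dp[13]=5
Minimum coins for 13 = 5


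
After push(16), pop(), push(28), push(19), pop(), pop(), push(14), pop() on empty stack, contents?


push(16) -> [16]
pop() returns 16 -> []
push(28) -> [28]
push(19) -> [28, 19]
pop() returns 19 -> [28]
pop() returns 28 -> []
push(14) -> [14]
pop() returns 14 -> []
Final stack (bottom to top): []


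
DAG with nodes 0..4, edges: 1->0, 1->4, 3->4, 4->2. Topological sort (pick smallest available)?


Kahn's algorithm, process smallest node first
Order: [1, 0, 3, 4, 2]


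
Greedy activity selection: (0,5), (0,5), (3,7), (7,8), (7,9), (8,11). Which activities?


Greedy: pick earliest-ending, then skip overlaps.
Selected (3 activities): [(0, 5), (7, 8), (8, 11)]


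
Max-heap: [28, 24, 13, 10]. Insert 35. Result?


Append 35: [28, 24, 13, 10, 35]
Bubble up: swap idx 4(35) with idx 1(24); swap idx 1(35) with idx 0(28)
Result: [35, 28, 13, 10, 24]


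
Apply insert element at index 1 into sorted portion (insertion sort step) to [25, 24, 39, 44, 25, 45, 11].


After one pass: [24, 25, 39, 44, 25, 45, 11]


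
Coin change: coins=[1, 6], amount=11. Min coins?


dp[0]=0; dp[i]=1+min(dp[i-c] for c in coins)
...dp[6]=1, dp[7]=2, dp[8]=3, dp[9]=4, dp[10]=5, dp[11]=6
Minimum coins for 11 = 6


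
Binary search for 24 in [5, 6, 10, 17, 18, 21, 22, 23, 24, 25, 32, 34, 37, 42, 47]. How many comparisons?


Search for 24:
[0,14] mid=7 arr[7]=23
[8,14] mid=11 arr[11]=34
[8,10] mid=9 arr[9]=25
[8,8] mid=8 arr[8]=24
Total: 4 comparisons


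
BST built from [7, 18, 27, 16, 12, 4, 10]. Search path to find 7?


BST root = 7
Search for 7: compare at each node
Path: [7]


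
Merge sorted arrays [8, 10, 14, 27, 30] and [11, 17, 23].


Compare heads, take smaller each step.
Merged: [8, 10, 11, 14, 17, 23, 27, 30]


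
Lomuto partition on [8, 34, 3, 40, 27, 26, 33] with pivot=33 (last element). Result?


Elements <= 33 go left of pivot.
Result: [8, 3, 27, 26, 33, 40, 34], pivot at index 4


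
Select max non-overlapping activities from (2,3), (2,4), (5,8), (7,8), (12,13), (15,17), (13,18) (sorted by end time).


Greedy: pick earliest-ending, then skip overlaps.
Selected (4 activities): [(2, 3), (5, 8), (12, 13), (15, 17)]


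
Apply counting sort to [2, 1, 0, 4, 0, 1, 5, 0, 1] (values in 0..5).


Count array: [3, 3, 1, 0, 1, 1]
Reconstruct: [0, 0, 0, 1, 1, 1, 2, 4, 5]
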